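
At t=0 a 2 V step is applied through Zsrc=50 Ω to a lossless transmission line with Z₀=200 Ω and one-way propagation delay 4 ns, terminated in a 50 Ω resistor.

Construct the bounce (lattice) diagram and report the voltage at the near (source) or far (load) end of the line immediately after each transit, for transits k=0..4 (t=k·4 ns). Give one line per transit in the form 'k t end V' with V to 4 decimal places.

0 0 source 1.6000
1 4 load 0.6400
2 8 source 1.2160
3 12 load 0.8704
4 16 source 1.0778

Γ_L=-0.600000, Γ_S=-0.600000; launch V₁=2·200/250=1.600000
k=0 src: V=1.6000
k=1 load: inc=1.600000, refl=1.600000·-0.600000=-0.9600; V=0.000000+1.600000+-0.960000=0.6400
k=2 src: inc=-0.960000, refl=-0.960000·-0.600000=0.5760; V=1.600000+-0.960000+0.576000=1.2160
k=3 load: inc=0.576000, refl=0.576000·-0.600000=-0.3456; V=0.640000+0.576000+-0.345600=0.8704
k=4 src: inc=-0.345600, refl=-0.345600·-0.600000=0.2074; V=1.216000+-0.345600+0.207360=1.0778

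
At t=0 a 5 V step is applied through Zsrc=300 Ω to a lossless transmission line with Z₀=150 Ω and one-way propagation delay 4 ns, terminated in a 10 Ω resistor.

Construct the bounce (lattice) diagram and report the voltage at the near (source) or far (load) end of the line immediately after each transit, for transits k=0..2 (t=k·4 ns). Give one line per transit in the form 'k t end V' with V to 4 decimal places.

Γ_L=-0.875000, Γ_S=0.333333; launch V₁=5·150/450=1.666667
k=0 src: V=1.6667
k=1 load: inc=1.666667, refl=1.666667·-0.875000=-1.4583; V=0.000000+1.666667+-1.458333=0.2083
k=2 src: inc=-1.458333, refl=-1.458333·0.333333=-0.4861; V=1.666667+-1.458333+-0.486111=-0.2778

0 0 source 1.6667
1 4 load 0.2083
2 8 source -0.2778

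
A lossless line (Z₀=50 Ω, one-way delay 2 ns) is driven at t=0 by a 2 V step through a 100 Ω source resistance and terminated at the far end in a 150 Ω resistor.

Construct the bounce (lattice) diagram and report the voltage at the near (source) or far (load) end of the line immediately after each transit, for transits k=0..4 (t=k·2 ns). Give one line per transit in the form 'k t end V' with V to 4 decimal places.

Γ_L=0.500000, Γ_S=0.333333; launch V₁=2·50/150=0.666667
k=0 src: V=0.6667
k=1 load: inc=0.666667, refl=0.666667·0.500000=0.3333; V=0.000000+0.666667+0.333333=1.0000
k=2 src: inc=0.333333, refl=0.333333·0.333333=0.1111; V=0.666667+0.333333+0.111111=1.1111
k=3 load: inc=0.111111, refl=0.111111·0.500000=0.0556; V=1.000000+0.111111+0.055556=1.1667
k=4 src: inc=0.055556, refl=0.055556·0.333333=0.0185; V=1.111111+0.055556+0.018519=1.1852

0 0 source 0.6667
1 2 load 1.0000
2 4 source 1.1111
3 6 load 1.1667
4 8 source 1.1852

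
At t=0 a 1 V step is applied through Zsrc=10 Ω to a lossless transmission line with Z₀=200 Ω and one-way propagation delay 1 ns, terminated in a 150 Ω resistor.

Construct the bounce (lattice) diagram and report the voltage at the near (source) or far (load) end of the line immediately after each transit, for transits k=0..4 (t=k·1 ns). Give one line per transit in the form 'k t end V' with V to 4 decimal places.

0 0 source 0.9524
1 1 load 0.8163
2 2 source 0.9394
3 3 load 0.9218
4 4 source 0.9377

Γ_L=-0.142857, Γ_S=-0.904762; launch V₁=1·200/210=0.952381
k=0 src: V=0.9524
k=1 load: inc=0.952381, refl=0.952381·-0.142857=-0.1361; V=0.000000+0.952381+-0.136054=0.8163
k=2 src: inc=-0.136054, refl=-0.136054·-0.904762=0.1231; V=0.952381+-0.136054+0.123097=0.9394
k=3 load: inc=0.123097, refl=0.123097·-0.142857=-0.0176; V=0.816327+0.123097+-0.017585=0.9218
k=4 src: inc=-0.017585, refl=-0.017585·-0.904762=0.0159; V=0.939423+-0.017585+0.015910=0.9377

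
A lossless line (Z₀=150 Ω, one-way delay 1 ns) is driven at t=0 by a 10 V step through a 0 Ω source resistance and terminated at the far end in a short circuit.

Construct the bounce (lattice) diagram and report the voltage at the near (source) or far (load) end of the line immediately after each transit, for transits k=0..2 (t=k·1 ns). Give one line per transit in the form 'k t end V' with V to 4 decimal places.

Γ_L=-1.000000, Γ_S=-1.000000; launch V₁=10·150/150=10.000000
k=0 src: V=10.0000
k=1 load: inc=10.000000, refl=10.000000·-1.000000=-10.0000; V=0.000000+10.000000+-10.000000=0.0000
k=2 src: inc=-10.000000, refl=-10.000000·-1.000000=10.0000; V=10.000000+-10.000000+10.000000=10.0000

0 0 source 10.0000
1 1 load 0.0000
2 2 source 10.0000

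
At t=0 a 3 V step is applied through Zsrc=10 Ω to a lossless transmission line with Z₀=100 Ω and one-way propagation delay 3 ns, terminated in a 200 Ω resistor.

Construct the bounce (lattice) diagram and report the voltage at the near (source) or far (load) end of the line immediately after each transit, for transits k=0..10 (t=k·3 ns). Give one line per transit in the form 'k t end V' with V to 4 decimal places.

0 0 source 2.7273
1 3 load 3.6364
2 6 source 2.8926
3 9 load 2.6446
4 12 source 2.8475
5 15 load 2.9151
6 18 source 2.8598
7 21 load 2.8413
8 24 source 2.8564
9 27 load 2.8615
10 30 source 2.8573

Γ_L=0.333333, Γ_S=-0.818182; launch V₁=3·100/110=2.727273
k=0 src: V=2.7273
k=1 load: inc=2.727273, refl=2.727273·0.333333=0.9091; V=0.000000+2.727273+0.909091=3.6364
k=2 src: inc=0.909091, refl=0.909091·-0.818182=-0.7438; V=2.727273+0.909091+-0.743802=2.8926
k=3 load: inc=-0.743802, refl=-0.743802·0.333333=-0.2479; V=3.636364+-0.743802+-0.247934=2.6446
k=4 src: inc=-0.247934, refl=-0.247934·-0.818182=0.2029; V=2.892562+-0.247934+0.202855=2.8475
k=5 load: inc=0.202855, refl=0.202855·0.333333=0.0676; V=2.644628+0.202855+0.067618=2.9151
k=6 src: inc=0.067618, refl=0.067618·-0.818182=-0.0553; V=2.847483+0.067618+-0.055324=2.8598
k=7 load: inc=-0.055324, refl=-0.055324·0.333333=-0.0184; V=2.915101+-0.055324+-0.018441=2.8413
k=8 src: inc=-0.018441, refl=-0.018441·-0.818182=0.0151; V=2.859777+-0.018441+0.015088=2.8564
k=9 load: inc=0.015088, refl=0.015088·0.333333=0.0050; V=2.841336+0.015088+0.005029=2.8615
k=10 src: inc=0.005029, refl=0.005029·-0.818182=-0.0041; V=2.856424+0.005029+-0.004115=2.8573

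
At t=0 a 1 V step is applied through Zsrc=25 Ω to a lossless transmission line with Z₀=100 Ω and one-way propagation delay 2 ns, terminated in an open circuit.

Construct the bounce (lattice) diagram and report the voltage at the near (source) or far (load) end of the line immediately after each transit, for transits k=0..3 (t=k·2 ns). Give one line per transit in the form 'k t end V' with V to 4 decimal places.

0 0 source 0.8000
1 2 load 1.6000
2 4 source 1.1200
3 6 load 0.6400

Γ_L=1.000000, Γ_S=-0.600000; launch V₁=1·100/125=0.800000
k=0 src: V=0.8000
k=1 load: inc=0.800000, refl=0.800000·1.000000=0.8000; V=0.000000+0.800000+0.800000=1.6000
k=2 src: inc=0.800000, refl=0.800000·-0.600000=-0.4800; V=0.800000+0.800000+-0.480000=1.1200
k=3 load: inc=-0.480000, refl=-0.480000·1.000000=-0.4800; V=1.600000+-0.480000+-0.480000=0.6400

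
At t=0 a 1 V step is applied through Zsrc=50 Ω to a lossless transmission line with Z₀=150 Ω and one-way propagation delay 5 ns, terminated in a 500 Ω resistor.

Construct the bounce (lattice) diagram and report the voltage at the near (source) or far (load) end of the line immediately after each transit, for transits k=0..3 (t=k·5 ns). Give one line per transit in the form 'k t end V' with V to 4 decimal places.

0 0 source 0.7500
1 5 load 1.1538
2 10 source 0.9519
3 15 load 0.8432

Γ_L=0.538462, Γ_S=-0.500000; launch V₁=1·150/200=0.750000
k=0 src: V=0.7500
k=1 load: inc=0.750000, refl=0.750000·0.538462=0.4038; V=0.000000+0.750000+0.403846=1.1538
k=2 src: inc=0.403846, refl=0.403846·-0.500000=-0.2019; V=0.750000+0.403846+-0.201923=0.9519
k=3 load: inc=-0.201923, refl=-0.201923·0.538462=-0.1087; V=1.153846+-0.201923+-0.108728=0.8432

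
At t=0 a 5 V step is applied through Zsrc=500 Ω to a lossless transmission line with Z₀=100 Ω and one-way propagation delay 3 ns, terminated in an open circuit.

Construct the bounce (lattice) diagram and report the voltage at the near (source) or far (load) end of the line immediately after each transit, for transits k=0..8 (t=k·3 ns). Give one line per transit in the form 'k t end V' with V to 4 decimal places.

Γ_L=1.000000, Γ_S=0.666667; launch V₁=5·100/600=0.833333
k=0 src: V=0.8333
k=1 load: inc=0.833333, refl=0.833333·1.000000=0.8333; V=0.000000+0.833333+0.833333=1.6667
k=2 src: inc=0.833333, refl=0.833333·0.666667=0.5556; V=0.833333+0.833333+0.555556=2.2222
k=3 load: inc=0.555556, refl=0.555556·1.000000=0.5556; V=1.666667+0.555556+0.555556=2.7778
k=4 src: inc=0.555556, refl=0.555556·0.666667=0.3704; V=2.222222+0.555556+0.370370=3.1481
k=5 load: inc=0.370370, refl=0.370370·1.000000=0.3704; V=2.777778+0.370370+0.370370=3.5185
k=6 src: inc=0.370370, refl=0.370370·0.666667=0.2469; V=3.148148+0.370370+0.246914=3.7654
k=7 load: inc=0.246914, refl=0.246914·1.000000=0.2469; V=3.518519+0.246914+0.246914=4.0123
k=8 src: inc=0.246914, refl=0.246914·0.666667=0.1646; V=3.765432+0.246914+0.164609=4.1770

0 0 source 0.8333
1 3 load 1.6667
2 6 source 2.2222
3 9 load 2.7778
4 12 source 3.1481
5 15 load 3.5185
6 18 source 3.7654
7 21 load 4.0123
8 24 source 4.1770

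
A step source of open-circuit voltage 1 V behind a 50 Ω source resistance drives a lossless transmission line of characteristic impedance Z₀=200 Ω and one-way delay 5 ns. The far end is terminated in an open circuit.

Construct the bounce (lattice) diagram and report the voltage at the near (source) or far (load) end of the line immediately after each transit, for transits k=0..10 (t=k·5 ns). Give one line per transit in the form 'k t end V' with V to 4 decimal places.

Γ_L=1.000000, Γ_S=-0.600000; launch V₁=1·200/250=0.800000
k=0 src: V=0.8000
k=1 load: inc=0.800000, refl=0.800000·1.000000=0.8000; V=0.000000+0.800000+0.800000=1.6000
k=2 src: inc=0.800000, refl=0.800000·-0.600000=-0.4800; V=0.800000+0.800000+-0.480000=1.1200
k=3 load: inc=-0.480000, refl=-0.480000·1.000000=-0.4800; V=1.600000+-0.480000+-0.480000=0.6400
k=4 src: inc=-0.480000, refl=-0.480000·-0.600000=0.2880; V=1.120000+-0.480000+0.288000=0.9280
k=5 load: inc=0.288000, refl=0.288000·1.000000=0.2880; V=0.640000+0.288000+0.288000=1.2160
k=6 src: inc=0.288000, refl=0.288000·-0.600000=-0.1728; V=0.928000+0.288000+-0.172800=1.0432
k=7 load: inc=-0.172800, refl=-0.172800·1.000000=-0.1728; V=1.216000+-0.172800+-0.172800=0.8704
k=8 src: inc=-0.172800, refl=-0.172800·-0.600000=0.1037; V=1.043200+-0.172800+0.103680=0.9741
k=9 load: inc=0.103680, refl=0.103680·1.000000=0.1037; V=0.870400+0.103680+0.103680=1.0778
k=10 src: inc=0.103680, refl=0.103680·-0.600000=-0.0622; V=0.974080+0.103680+-0.062208=1.0156

0 0 source 0.8000
1 5 load 1.6000
2 10 source 1.1200
3 15 load 0.6400
4 20 source 0.9280
5 25 load 1.2160
6 30 source 1.0432
7 35 load 0.8704
8 40 source 0.9741
9 45 load 1.0778
10 50 source 1.0156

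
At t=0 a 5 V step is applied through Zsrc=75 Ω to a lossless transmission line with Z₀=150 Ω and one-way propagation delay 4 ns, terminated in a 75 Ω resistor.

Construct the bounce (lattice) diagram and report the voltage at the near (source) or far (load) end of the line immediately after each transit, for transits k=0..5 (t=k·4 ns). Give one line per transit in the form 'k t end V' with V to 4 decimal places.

0 0 source 3.3333
1 4 load 2.2222
2 8 source 2.5926
3 12 load 2.4691
4 16 source 2.5103
5 20 load 2.4966

Γ_L=-0.333333, Γ_S=-0.333333; launch V₁=5·150/225=3.333333
k=0 src: V=3.3333
k=1 load: inc=3.333333, refl=3.333333·-0.333333=-1.1111; V=0.000000+3.333333+-1.111111=2.2222
k=2 src: inc=-1.111111, refl=-1.111111·-0.333333=0.3704; V=3.333333+-1.111111+0.370370=2.5926
k=3 load: inc=0.370370, refl=0.370370·-0.333333=-0.1235; V=2.222222+0.370370+-0.123457=2.4691
k=4 src: inc=-0.123457, refl=-0.123457·-0.333333=0.0412; V=2.592593+-0.123457+0.041152=2.5103
k=5 load: inc=0.041152, refl=0.041152·-0.333333=-0.0137; V=2.469136+0.041152+-0.013717=2.4966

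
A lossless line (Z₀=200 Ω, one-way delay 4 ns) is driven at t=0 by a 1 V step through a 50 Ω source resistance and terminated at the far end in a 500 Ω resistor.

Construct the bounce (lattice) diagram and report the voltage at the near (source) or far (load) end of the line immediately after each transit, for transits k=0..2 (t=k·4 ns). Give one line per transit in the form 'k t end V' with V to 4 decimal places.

0 0 source 0.8000
1 4 load 1.1429
2 8 source 0.9371

Γ_L=0.428571, Γ_S=-0.600000; launch V₁=1·200/250=0.800000
k=0 src: V=0.8000
k=1 load: inc=0.800000, refl=0.800000·0.428571=0.3429; V=0.000000+0.800000+0.342857=1.1429
k=2 src: inc=0.342857, refl=0.342857·-0.600000=-0.2057; V=0.800000+0.342857+-0.205714=0.9371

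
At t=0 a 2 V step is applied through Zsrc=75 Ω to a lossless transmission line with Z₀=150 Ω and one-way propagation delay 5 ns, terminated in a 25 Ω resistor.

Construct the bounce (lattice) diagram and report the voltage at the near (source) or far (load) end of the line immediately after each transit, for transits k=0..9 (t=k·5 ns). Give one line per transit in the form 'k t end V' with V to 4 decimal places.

0 0 source 1.3333
1 5 load 0.3810
2 10 source 0.6984
3 15 load 0.4717
4 20 source 0.5472
5 25 load 0.4933
6 30 source 0.5112
7 35 load 0.4984
8 40 source 0.5027
9 45 load 0.4996

Γ_L=-0.714286, Γ_S=-0.333333; launch V₁=2·150/225=1.333333
k=0 src: V=1.3333
k=1 load: inc=1.333333, refl=1.333333·-0.714286=-0.9524; V=0.000000+1.333333+-0.952381=0.3810
k=2 src: inc=-0.952381, refl=-0.952381·-0.333333=0.3175; V=1.333333+-0.952381+0.317460=0.6984
k=3 load: inc=0.317460, refl=0.317460·-0.714286=-0.2268; V=0.380952+0.317460+-0.226757=0.4717
k=4 src: inc=-0.226757, refl=-0.226757·-0.333333=0.0756; V=0.698413+-0.226757+0.075586=0.5472
k=5 load: inc=0.075586, refl=0.075586·-0.714286=-0.0540; V=0.471655+0.075586+-0.053990=0.4933
k=6 src: inc=-0.053990, refl=-0.053990·-0.333333=0.0180; V=0.547241+-0.053990+0.017997=0.5112
k=7 load: inc=0.017997, refl=0.017997·-0.714286=-0.0129; V=0.493251+0.017997+-0.012855=0.4984
k=8 src: inc=-0.012855, refl=-0.012855·-0.333333=0.0043; V=0.511248+-0.012855+0.004285=0.5027
k=9 load: inc=0.004285, refl=0.004285·-0.714286=-0.0031; V=0.498393+0.004285+-0.003061=0.4996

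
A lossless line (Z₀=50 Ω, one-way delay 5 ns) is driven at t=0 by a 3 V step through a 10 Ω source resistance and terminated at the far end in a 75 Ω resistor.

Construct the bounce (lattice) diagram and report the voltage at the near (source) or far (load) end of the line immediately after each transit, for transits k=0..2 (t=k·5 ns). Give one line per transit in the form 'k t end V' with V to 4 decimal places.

0 0 source 2.5000
1 5 load 3.0000
2 10 source 2.6667

Γ_L=0.200000, Γ_S=-0.666667; launch V₁=3·50/60=2.500000
k=0 src: V=2.5000
k=1 load: inc=2.500000, refl=2.500000·0.200000=0.5000; V=0.000000+2.500000+0.500000=3.0000
k=2 src: inc=0.500000, refl=0.500000·-0.666667=-0.3333; V=2.500000+0.500000+-0.333333=2.6667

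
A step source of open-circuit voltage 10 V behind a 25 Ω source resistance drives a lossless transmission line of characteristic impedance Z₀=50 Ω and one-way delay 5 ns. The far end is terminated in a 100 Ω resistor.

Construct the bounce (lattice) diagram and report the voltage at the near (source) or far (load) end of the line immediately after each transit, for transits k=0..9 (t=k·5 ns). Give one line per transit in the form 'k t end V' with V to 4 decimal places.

Γ_L=0.333333, Γ_S=-0.333333; launch V₁=10·50/75=6.666667
k=0 src: V=6.6667
k=1 load: inc=6.666667, refl=6.666667·0.333333=2.2222; V=0.000000+6.666667+2.222222=8.8889
k=2 src: inc=2.222222, refl=2.222222·-0.333333=-0.7407; V=6.666667+2.222222+-0.740741=8.1481
k=3 load: inc=-0.740741, refl=-0.740741·0.333333=-0.2469; V=8.888889+-0.740741+-0.246914=7.9012
k=4 src: inc=-0.246914, refl=-0.246914·-0.333333=0.0823; V=8.148148+-0.246914+0.082305=7.9835
k=5 load: inc=0.082305, refl=0.082305·0.333333=0.0274; V=7.901235+0.082305+0.027435=8.0110
k=6 src: inc=0.027435, refl=0.027435·-0.333333=-0.0091; V=7.983539+0.027435+-0.009145=8.0018
k=7 load: inc=-0.009145, refl=-0.009145·0.333333=-0.0030; V=8.010974+-0.009145+-0.003048=7.9988
k=8 src: inc=-0.003048, refl=-0.003048·-0.333333=0.0010; V=8.001829+-0.003048+0.001016=7.9998
k=9 load: inc=0.001016, refl=0.001016·0.333333=0.0003; V=7.998781+0.001016+0.000339=8.0001

0 0 source 6.6667
1 5 load 8.8889
2 10 source 8.1481
3 15 load 7.9012
4 20 source 7.9835
5 25 load 8.0110
6 30 source 8.0018
7 35 load 7.9988
8 40 source 7.9998
9 45 load 8.0001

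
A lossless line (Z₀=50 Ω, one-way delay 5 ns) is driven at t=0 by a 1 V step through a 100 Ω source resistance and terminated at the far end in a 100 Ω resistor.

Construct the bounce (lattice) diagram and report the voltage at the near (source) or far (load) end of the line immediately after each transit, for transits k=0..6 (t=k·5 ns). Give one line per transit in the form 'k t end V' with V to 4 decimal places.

Γ_L=0.333333, Γ_S=0.333333; launch V₁=1·50/150=0.333333
k=0 src: V=0.3333
k=1 load: inc=0.333333, refl=0.333333·0.333333=0.1111; V=0.000000+0.333333+0.111111=0.4444
k=2 src: inc=0.111111, refl=0.111111·0.333333=0.0370; V=0.333333+0.111111+0.037037=0.4815
k=3 load: inc=0.037037, refl=0.037037·0.333333=0.0123; V=0.444444+0.037037+0.012346=0.4938
k=4 src: inc=0.012346, refl=0.012346·0.333333=0.0041; V=0.481481+0.012346+0.004115=0.4979
k=5 load: inc=0.004115, refl=0.004115·0.333333=0.0014; V=0.493827+0.004115+0.001372=0.4993
k=6 src: inc=0.001372, refl=0.001372·0.333333=0.0005; V=0.497942+0.001372+0.000457=0.4998

0 0 source 0.3333
1 5 load 0.4444
2 10 source 0.4815
3 15 load 0.4938
4 20 source 0.4979
5 25 load 0.4993
6 30 source 0.4998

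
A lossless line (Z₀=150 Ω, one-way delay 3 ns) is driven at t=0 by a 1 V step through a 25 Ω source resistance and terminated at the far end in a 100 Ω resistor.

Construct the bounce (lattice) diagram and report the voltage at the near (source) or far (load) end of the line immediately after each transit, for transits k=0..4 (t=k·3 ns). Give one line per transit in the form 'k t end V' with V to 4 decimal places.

Γ_L=-0.200000, Γ_S=-0.714286; launch V₁=1·150/175=0.857143
k=0 src: V=0.8571
k=1 load: inc=0.857143, refl=0.857143·-0.200000=-0.1714; V=0.000000+0.857143+-0.171429=0.6857
k=2 src: inc=-0.171429, refl=-0.171429·-0.714286=0.1224; V=0.857143+-0.171429+0.122449=0.8082
k=3 load: inc=0.122449, refl=0.122449·-0.200000=-0.0245; V=0.685714+0.122449+-0.024490=0.7837
k=4 src: inc=-0.024490, refl=-0.024490·-0.714286=0.0175; V=0.808163+-0.024490+0.017493=0.8012

0 0 source 0.8571
1 3 load 0.6857
2 6 source 0.8082
3 9 load 0.7837
4 12 source 0.8012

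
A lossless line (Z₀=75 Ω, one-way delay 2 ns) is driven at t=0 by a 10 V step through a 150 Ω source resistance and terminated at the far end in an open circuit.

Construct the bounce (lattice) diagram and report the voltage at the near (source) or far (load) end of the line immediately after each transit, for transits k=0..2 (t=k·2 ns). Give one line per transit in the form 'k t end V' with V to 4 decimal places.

0 0 source 3.3333
1 2 load 6.6667
2 4 source 7.7778

Γ_L=1.000000, Γ_S=0.333333; launch V₁=10·75/225=3.333333
k=0 src: V=3.3333
k=1 load: inc=3.333333, refl=3.333333·1.000000=3.3333; V=0.000000+3.333333+3.333333=6.6667
k=2 src: inc=3.333333, refl=3.333333·0.333333=1.1111; V=3.333333+3.333333+1.111111=7.7778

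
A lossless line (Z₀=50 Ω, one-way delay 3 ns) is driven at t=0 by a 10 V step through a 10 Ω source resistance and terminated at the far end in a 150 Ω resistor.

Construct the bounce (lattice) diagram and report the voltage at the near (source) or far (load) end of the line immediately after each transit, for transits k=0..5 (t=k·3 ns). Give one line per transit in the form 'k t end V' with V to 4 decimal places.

Γ_L=0.500000, Γ_S=-0.666667; launch V₁=10·50/60=8.333333
k=0 src: V=8.3333
k=1 load: inc=8.333333, refl=8.333333·0.500000=4.1667; V=0.000000+8.333333+4.166667=12.5000
k=2 src: inc=4.166667, refl=4.166667·-0.666667=-2.7778; V=8.333333+4.166667+-2.777778=9.7222
k=3 load: inc=-2.777778, refl=-2.777778·0.500000=-1.3889; V=12.500000+-2.777778+-1.388889=8.3333
k=4 src: inc=-1.388889, refl=-1.388889·-0.666667=0.9259; V=9.722222+-1.388889+0.925926=9.2593
k=5 load: inc=0.925926, refl=0.925926·0.500000=0.4630; V=8.333333+0.925926+0.462963=9.7222

0 0 source 8.3333
1 3 load 12.5000
2 6 source 9.7222
3 9 load 8.3333
4 12 source 9.2593
5 15 load 9.7222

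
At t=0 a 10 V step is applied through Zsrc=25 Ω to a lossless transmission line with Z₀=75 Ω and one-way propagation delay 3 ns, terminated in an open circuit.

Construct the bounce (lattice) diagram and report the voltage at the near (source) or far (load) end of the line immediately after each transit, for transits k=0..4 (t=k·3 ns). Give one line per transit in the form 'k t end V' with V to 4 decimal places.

0 0 source 7.5000
1 3 load 15.0000
2 6 source 11.2500
3 9 load 7.5000
4 12 source 9.3750

Γ_L=1.000000, Γ_S=-0.500000; launch V₁=10·75/100=7.500000
k=0 src: V=7.5000
k=1 load: inc=7.500000, refl=7.500000·1.000000=7.5000; V=0.000000+7.500000+7.500000=15.0000
k=2 src: inc=7.500000, refl=7.500000·-0.500000=-3.7500; V=7.500000+7.500000+-3.750000=11.2500
k=3 load: inc=-3.750000, refl=-3.750000·1.000000=-3.7500; V=15.000000+-3.750000+-3.750000=7.5000
k=4 src: inc=-3.750000, refl=-3.750000·-0.500000=1.8750; V=11.250000+-3.750000+1.875000=9.3750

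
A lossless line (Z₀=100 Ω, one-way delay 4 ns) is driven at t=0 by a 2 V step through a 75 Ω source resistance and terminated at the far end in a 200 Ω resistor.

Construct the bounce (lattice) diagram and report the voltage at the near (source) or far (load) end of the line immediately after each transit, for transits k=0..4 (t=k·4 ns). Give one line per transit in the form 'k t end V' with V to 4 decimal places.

Γ_L=0.333333, Γ_S=-0.142857; launch V₁=2·100/175=1.142857
k=0 src: V=1.1429
k=1 load: inc=1.142857, refl=1.142857·0.333333=0.3810; V=0.000000+1.142857+0.380952=1.5238
k=2 src: inc=0.380952, refl=0.380952·-0.142857=-0.0544; V=1.142857+0.380952+-0.054422=1.4694
k=3 load: inc=-0.054422, refl=-0.054422·0.333333=-0.0181; V=1.523810+-0.054422+-0.018141=1.4512
k=4 src: inc=-0.018141, refl=-0.018141·-0.142857=0.0026; V=1.469388+-0.018141+0.002592=1.4538

0 0 source 1.1429
1 4 load 1.5238
2 8 source 1.4694
3 12 load 1.4512
4 16 source 1.4538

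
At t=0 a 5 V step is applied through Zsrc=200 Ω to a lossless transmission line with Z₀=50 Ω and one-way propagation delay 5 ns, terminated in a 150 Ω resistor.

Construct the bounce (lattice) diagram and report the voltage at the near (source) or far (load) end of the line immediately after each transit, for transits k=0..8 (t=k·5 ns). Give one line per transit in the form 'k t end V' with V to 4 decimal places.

0 0 source 1.0000
1 5 load 1.5000
2 10 source 1.8000
3 15 load 1.9500
4 20 source 2.0400
5 25 load 2.0850
6 30 source 2.1120
7 35 load 2.1255
8 40 source 2.1336

Γ_L=0.500000, Γ_S=0.600000; launch V₁=5·50/250=1.000000
k=0 src: V=1.0000
k=1 load: inc=1.000000, refl=1.000000·0.500000=0.5000; V=0.000000+1.000000+0.500000=1.5000
k=2 src: inc=0.500000, refl=0.500000·0.600000=0.3000; V=1.000000+0.500000+0.300000=1.8000
k=3 load: inc=0.300000, refl=0.300000·0.500000=0.1500; V=1.500000+0.300000+0.150000=1.9500
k=4 src: inc=0.150000, refl=0.150000·0.600000=0.0900; V=1.800000+0.150000+0.090000=2.0400
k=5 load: inc=0.090000, refl=0.090000·0.500000=0.0450; V=1.950000+0.090000+0.045000=2.0850
k=6 src: inc=0.045000, refl=0.045000·0.600000=0.0270; V=2.040000+0.045000+0.027000=2.1120
k=7 load: inc=0.027000, refl=0.027000·0.500000=0.0135; V=2.085000+0.027000+0.013500=2.1255
k=8 src: inc=0.013500, refl=0.013500·0.600000=0.0081; V=2.112000+0.013500+0.008100=2.1336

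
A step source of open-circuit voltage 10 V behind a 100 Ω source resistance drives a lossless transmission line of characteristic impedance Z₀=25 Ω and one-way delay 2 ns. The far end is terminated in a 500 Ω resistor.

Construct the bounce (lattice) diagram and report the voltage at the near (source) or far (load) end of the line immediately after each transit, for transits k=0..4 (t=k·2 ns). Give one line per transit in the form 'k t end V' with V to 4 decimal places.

Γ_L=0.904762, Γ_S=0.600000; launch V₁=10·25/125=2.000000
k=0 src: V=2.0000
k=1 load: inc=2.000000, refl=2.000000·0.904762=1.8095; V=0.000000+2.000000+1.809524=3.8095
k=2 src: inc=1.809524, refl=1.809524·0.600000=1.0857; V=2.000000+1.809524+1.085714=4.8952
k=3 load: inc=1.085714, refl=1.085714·0.904762=0.9823; V=3.809524+1.085714+0.982313=5.8776
k=4 src: inc=0.982313, refl=0.982313·0.600000=0.5894; V=4.895238+0.982313+0.589388=6.4669

0 0 source 2.0000
1 2 load 3.8095
2 4 source 4.8952
3 6 load 5.8776
4 8 source 6.4669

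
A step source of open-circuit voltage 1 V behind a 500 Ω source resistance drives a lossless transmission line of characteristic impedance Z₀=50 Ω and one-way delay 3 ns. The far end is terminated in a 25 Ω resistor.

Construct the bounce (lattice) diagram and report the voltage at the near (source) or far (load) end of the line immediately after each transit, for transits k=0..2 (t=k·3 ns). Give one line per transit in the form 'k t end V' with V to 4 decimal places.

Γ_L=-0.333333, Γ_S=0.818182; launch V₁=1·50/550=0.090909
k=0 src: V=0.0909
k=1 load: inc=0.090909, refl=0.090909·-0.333333=-0.0303; V=0.000000+0.090909+-0.030303=0.0606
k=2 src: inc=-0.030303, refl=-0.030303·0.818182=-0.0248; V=0.090909+-0.030303+-0.024793=0.0358

0 0 source 0.0909
1 3 load 0.0606
2 6 source 0.0358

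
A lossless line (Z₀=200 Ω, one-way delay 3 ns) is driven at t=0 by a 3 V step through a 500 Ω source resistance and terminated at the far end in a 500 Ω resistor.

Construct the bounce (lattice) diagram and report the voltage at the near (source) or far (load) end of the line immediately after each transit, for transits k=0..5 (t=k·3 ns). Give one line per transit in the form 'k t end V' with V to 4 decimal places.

Γ_L=0.428571, Γ_S=0.428571; launch V₁=3·200/700=0.857143
k=0 src: V=0.8571
k=1 load: inc=0.857143, refl=0.857143·0.428571=0.3673; V=0.000000+0.857143+0.367347=1.2245
k=2 src: inc=0.367347, refl=0.367347·0.428571=0.1574; V=0.857143+0.367347+0.157434=1.3819
k=3 load: inc=0.157434, refl=0.157434·0.428571=0.0675; V=1.224490+0.157434+0.067472=1.4494
k=4 src: inc=0.067472, refl=0.067472·0.428571=0.0289; V=1.381924+0.067472+0.028917=1.4783
k=5 load: inc=0.028917, refl=0.028917·0.428571=0.0124; V=1.449396+0.028917+0.012393=1.4907

0 0 source 0.8571
1 3 load 1.2245
2 6 source 1.3819
3 9 load 1.4494
4 12 source 1.4783
5 15 load 1.4907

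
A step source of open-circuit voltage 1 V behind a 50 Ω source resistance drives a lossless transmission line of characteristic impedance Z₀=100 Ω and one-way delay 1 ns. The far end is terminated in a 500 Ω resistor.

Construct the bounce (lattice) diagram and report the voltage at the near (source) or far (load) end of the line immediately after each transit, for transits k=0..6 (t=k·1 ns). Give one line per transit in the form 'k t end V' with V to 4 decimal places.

Γ_L=0.666667, Γ_S=-0.333333; launch V₁=1·100/150=0.666667
k=0 src: V=0.6667
k=1 load: inc=0.666667, refl=0.666667·0.666667=0.4444; V=0.000000+0.666667+0.444444=1.1111
k=2 src: inc=0.444444, refl=0.444444·-0.333333=-0.1481; V=0.666667+0.444444+-0.148148=0.9630
k=3 load: inc=-0.148148, refl=-0.148148·0.666667=-0.0988; V=1.111111+-0.148148+-0.098765=0.8642
k=4 src: inc=-0.098765, refl=-0.098765·-0.333333=0.0329; V=0.962963+-0.098765+0.032922=0.8971
k=5 load: inc=0.032922, refl=0.032922·0.666667=0.0219; V=0.864198+0.032922+0.021948=0.9191
k=6 src: inc=0.021948, refl=0.021948·-0.333333=-0.0073; V=0.897119+0.021948+-0.007316=0.9118

0 0 source 0.6667
1 1 load 1.1111
2 2 source 0.9630
3 3 load 0.8642
4 4 source 0.8971
5 5 load 0.9191
6 6 source 0.9118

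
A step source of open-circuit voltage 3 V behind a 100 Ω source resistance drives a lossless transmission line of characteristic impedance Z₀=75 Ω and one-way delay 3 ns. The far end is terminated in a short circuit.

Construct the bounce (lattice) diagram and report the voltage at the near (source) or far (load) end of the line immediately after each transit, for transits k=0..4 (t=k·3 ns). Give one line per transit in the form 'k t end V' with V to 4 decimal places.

Γ_L=-1.000000, Γ_S=0.142857; launch V₁=3·75/175=1.285714
k=0 src: V=1.2857
k=1 load: inc=1.285714, refl=1.285714·-1.000000=-1.2857; V=0.000000+1.285714+-1.285714=0.0000
k=2 src: inc=-1.285714, refl=-1.285714·0.142857=-0.1837; V=1.285714+-1.285714+-0.183673=-0.1837
k=3 load: inc=-0.183673, refl=-0.183673·-1.000000=0.1837; V=0.000000+-0.183673+0.183673=0.0000
k=4 src: inc=0.183673, refl=0.183673·0.142857=0.0262; V=-0.183673+0.183673+0.026239=0.0262

0 0 source 1.2857
1 3 load 0.0000
2 6 source -0.1837
3 9 load 0.0000
4 12 source 0.0262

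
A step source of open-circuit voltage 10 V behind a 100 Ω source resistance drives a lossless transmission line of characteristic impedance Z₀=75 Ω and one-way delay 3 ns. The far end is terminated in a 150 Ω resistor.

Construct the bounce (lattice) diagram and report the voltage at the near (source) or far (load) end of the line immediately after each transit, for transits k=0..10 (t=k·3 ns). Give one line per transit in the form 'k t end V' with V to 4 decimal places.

Γ_L=0.333333, Γ_S=0.142857; launch V₁=10·75/175=4.285714
k=0 src: V=4.2857
k=1 load: inc=4.285714, refl=4.285714·0.333333=1.4286; V=0.000000+4.285714+1.428571=5.7143
k=2 src: inc=1.428571, refl=1.428571·0.142857=0.2041; V=4.285714+1.428571+0.204082=5.9184
k=3 load: inc=0.204082, refl=0.204082·0.333333=0.0680; V=5.714286+0.204082+0.068027=5.9864
k=4 src: inc=0.068027, refl=0.068027·0.142857=0.0097; V=5.918367+0.068027+0.009718=5.9961
k=5 load: inc=0.009718, refl=0.009718·0.333333=0.0032; V=5.986395+0.009718+0.003239=5.9994
k=6 src: inc=0.003239, refl=0.003239·0.142857=0.0005; V=5.996113+0.003239+0.000463=5.9998
k=7 load: inc=0.000463, refl=0.000463·0.333333=0.0002; V=5.999352+0.000463+0.000154=6.0000
k=8 src: inc=0.000154, refl=0.000154·0.142857=0.0000; V=5.999815+0.000154+0.000022=6.0000
k=9 load: inc=0.000022, refl=0.000022·0.333333=0.0000; V=5.999969+0.000022+0.000007=6.0000
k=10 src: inc=0.000007, refl=0.000007·0.142857=0.0000; V=5.999991+0.000007+0.000001=6.0000

0 0 source 4.2857
1 3 load 5.7143
2 6 source 5.9184
3 9 load 5.9864
4 12 source 5.9961
5 15 load 5.9994
6 18 source 5.9998
7 21 load 6.0000
8 24 source 6.0000
9 27 load 6.0000
10 30 source 6.0000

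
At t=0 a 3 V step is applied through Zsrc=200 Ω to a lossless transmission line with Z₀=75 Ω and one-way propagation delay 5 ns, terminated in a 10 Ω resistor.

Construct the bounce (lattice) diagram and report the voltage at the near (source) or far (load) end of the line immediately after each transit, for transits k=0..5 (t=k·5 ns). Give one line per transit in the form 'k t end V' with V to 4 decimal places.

Γ_L=-0.764706, Γ_S=0.454545; launch V₁=3·75/275=0.818182
k=0 src: V=0.8182
k=1 load: inc=0.818182, refl=0.818182·-0.764706=-0.6257; V=0.000000+0.818182+-0.625668=0.1925
k=2 src: inc=-0.625668, refl=-0.625668·0.454545=-0.2844; V=0.818182+-0.625668+-0.284395=-0.0919
k=3 load: inc=-0.284395, refl=-0.284395·-0.764706=0.2175; V=0.192513+-0.284395+0.217478=0.1256
k=4 src: inc=0.217478, refl=0.217478·0.454545=0.0989; V=-0.091881+0.217478+0.098854=0.2245
k=5 load: inc=0.098854, refl=0.098854·-0.764706=-0.0756; V=0.125597+0.098854+-0.075594=0.1489

0 0 source 0.8182
1 5 load 0.1925
2 10 source -0.0919
3 15 load 0.1256
4 20 source 0.2245
5 25 load 0.1489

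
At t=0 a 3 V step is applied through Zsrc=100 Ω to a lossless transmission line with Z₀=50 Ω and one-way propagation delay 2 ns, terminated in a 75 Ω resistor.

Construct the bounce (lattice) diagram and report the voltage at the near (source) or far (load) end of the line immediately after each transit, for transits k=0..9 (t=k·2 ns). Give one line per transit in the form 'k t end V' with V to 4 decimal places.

0 0 source 1.0000
1 2 load 1.2000
2 4 source 1.2667
3 6 load 1.2800
4 8 source 1.2844
5 10 load 1.2853
6 12 source 1.2856
7 14 load 1.2857
8 16 source 1.2857
9 18 load 1.2857

Γ_L=0.200000, Γ_S=0.333333; launch V₁=3·50/150=1.000000
k=0 src: V=1.0000
k=1 load: inc=1.000000, refl=1.000000·0.200000=0.2000; V=0.000000+1.000000+0.200000=1.2000
k=2 src: inc=0.200000, refl=0.200000·0.333333=0.0667; V=1.000000+0.200000+0.066667=1.2667
k=3 load: inc=0.066667, refl=0.066667·0.200000=0.0133; V=1.200000+0.066667+0.013333=1.2800
k=4 src: inc=0.013333, refl=0.013333·0.333333=0.0044; V=1.266667+0.013333+0.004444=1.2844
k=5 load: inc=0.004444, refl=0.004444·0.200000=0.0009; V=1.280000+0.004444+0.000889=1.2853
k=6 src: inc=0.000889, refl=0.000889·0.333333=0.0003; V=1.284444+0.000889+0.000296=1.2856
k=7 load: inc=0.000296, refl=0.000296·0.200000=0.0001; V=1.285333+0.000296+0.000059=1.2857
k=8 src: inc=0.000059, refl=0.000059·0.333333=0.0000; V=1.285630+0.000059+0.000020=1.2857
k=9 load: inc=0.000020, refl=0.000020·0.200000=0.0000; V=1.285689+0.000020+0.000004=1.2857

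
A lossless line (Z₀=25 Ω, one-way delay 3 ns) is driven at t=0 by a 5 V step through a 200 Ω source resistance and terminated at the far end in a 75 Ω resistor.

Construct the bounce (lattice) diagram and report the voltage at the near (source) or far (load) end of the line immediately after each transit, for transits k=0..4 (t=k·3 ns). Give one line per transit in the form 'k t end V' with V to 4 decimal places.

0 0 source 0.5556
1 3 load 0.8333
2 6 source 1.0494
3 9 load 1.1574
4 12 source 1.2414

Γ_L=0.500000, Γ_S=0.777778; launch V₁=5·25/225=0.555556
k=0 src: V=0.5556
k=1 load: inc=0.555556, refl=0.555556·0.500000=0.2778; V=0.000000+0.555556+0.277778=0.8333
k=2 src: inc=0.277778, refl=0.277778·0.777778=0.2160; V=0.555556+0.277778+0.216049=1.0494
k=3 load: inc=0.216049, refl=0.216049·0.500000=0.1080; V=0.833333+0.216049+0.108025=1.1574
k=4 src: inc=0.108025, refl=0.108025·0.777778=0.0840; V=1.049383+0.108025+0.084019=1.2414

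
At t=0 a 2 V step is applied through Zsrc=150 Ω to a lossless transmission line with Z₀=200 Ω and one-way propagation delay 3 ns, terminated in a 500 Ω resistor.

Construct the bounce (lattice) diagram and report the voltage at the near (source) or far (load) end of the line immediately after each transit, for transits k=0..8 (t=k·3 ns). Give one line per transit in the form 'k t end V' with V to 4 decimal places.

Γ_L=0.428571, Γ_S=-0.142857; launch V₁=2·200/350=1.142857
k=0 src: V=1.1429
k=1 load: inc=1.142857, refl=1.142857·0.428571=0.4898; V=0.000000+1.142857+0.489796=1.6327
k=2 src: inc=0.489796, refl=0.489796·-0.142857=-0.0700; V=1.142857+0.489796+-0.069971=1.5627
k=3 load: inc=-0.069971, refl=-0.069971·0.428571=-0.0300; V=1.632653+-0.069971+-0.029988=1.5327
k=4 src: inc=-0.029988, refl=-0.029988·-0.142857=0.0043; V=1.562682+-0.029988+0.004284=1.5370
k=5 load: inc=0.004284, refl=0.004284·0.428571=0.0018; V=1.532695+0.004284+0.001836=1.5388
k=6 src: inc=0.001836, refl=0.001836·-0.142857=-0.0003; V=1.536979+0.001836+-0.000262=1.5386
k=7 load: inc=-0.000262, refl=-0.000262·0.428571=-0.0001; V=1.538815+-0.000262+-0.000112=1.5384
k=8 src: inc=-0.000112, refl=-0.000112·-0.142857=0.0000; V=1.538552+-0.000112+0.000016=1.5385

0 0 source 1.1429
1 3 load 1.6327
2 6 source 1.5627
3 9 load 1.5327
4 12 source 1.5370
5 15 load 1.5388
6 18 source 1.5386
7 21 load 1.5384
8 24 source 1.5385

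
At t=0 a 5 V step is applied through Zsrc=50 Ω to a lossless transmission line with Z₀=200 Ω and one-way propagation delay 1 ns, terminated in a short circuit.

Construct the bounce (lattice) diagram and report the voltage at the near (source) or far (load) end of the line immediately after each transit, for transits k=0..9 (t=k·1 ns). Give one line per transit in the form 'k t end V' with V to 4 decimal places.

Γ_L=-1.000000, Γ_S=-0.600000; launch V₁=5·200/250=4.000000
k=0 src: V=4.0000
k=1 load: inc=4.000000, refl=4.000000·-1.000000=-4.0000; V=0.000000+4.000000+-4.000000=0.0000
k=2 src: inc=-4.000000, refl=-4.000000·-0.600000=2.4000; V=4.000000+-4.000000+2.400000=2.4000
k=3 load: inc=2.400000, refl=2.400000·-1.000000=-2.4000; V=0.000000+2.400000+-2.400000=0.0000
k=4 src: inc=-2.400000, refl=-2.400000·-0.600000=1.4400; V=2.400000+-2.400000+1.440000=1.4400
k=5 load: inc=1.440000, refl=1.440000·-1.000000=-1.4400; V=0.000000+1.440000+-1.440000=0.0000
k=6 src: inc=-1.440000, refl=-1.440000·-0.600000=0.8640; V=1.440000+-1.440000+0.864000=0.8640
k=7 load: inc=0.864000, refl=0.864000·-1.000000=-0.8640; V=0.000000+0.864000+-0.864000=0.0000
k=8 src: inc=-0.864000, refl=-0.864000·-0.600000=0.5184; V=0.864000+-0.864000+0.518400=0.5184
k=9 load: inc=0.518400, refl=0.518400·-1.000000=-0.5184; V=0.000000+0.518400+-0.518400=0.0000

0 0 source 4.0000
1 1 load 0.0000
2 2 source 2.4000
3 3 load 0.0000
4 4 source 1.4400
5 5 load 0.0000
6 6 source 0.8640
7 7 load 0.0000
8 8 source 0.5184
9 9 load 0.0000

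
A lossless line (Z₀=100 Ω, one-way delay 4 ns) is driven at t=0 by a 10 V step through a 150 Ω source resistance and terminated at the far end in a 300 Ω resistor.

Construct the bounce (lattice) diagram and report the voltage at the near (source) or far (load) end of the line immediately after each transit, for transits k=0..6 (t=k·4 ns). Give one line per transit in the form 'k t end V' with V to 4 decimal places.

0 0 source 4.0000
1 4 load 6.0000
2 8 source 6.4000
3 12 load 6.6000
4 16 source 6.6400
5 20 load 6.6600
6 24 source 6.6640

Γ_L=0.500000, Γ_S=0.200000; launch V₁=10·100/250=4.000000
k=0 src: V=4.0000
k=1 load: inc=4.000000, refl=4.000000·0.500000=2.0000; V=0.000000+4.000000+2.000000=6.0000
k=2 src: inc=2.000000, refl=2.000000·0.200000=0.4000; V=4.000000+2.000000+0.400000=6.4000
k=3 load: inc=0.400000, refl=0.400000·0.500000=0.2000; V=6.000000+0.400000+0.200000=6.6000
k=4 src: inc=0.200000, refl=0.200000·0.200000=0.0400; V=6.400000+0.200000+0.040000=6.6400
k=5 load: inc=0.040000, refl=0.040000·0.500000=0.0200; V=6.600000+0.040000+0.020000=6.6600
k=6 src: inc=0.020000, refl=0.020000·0.200000=0.0040; V=6.640000+0.020000+0.004000=6.6640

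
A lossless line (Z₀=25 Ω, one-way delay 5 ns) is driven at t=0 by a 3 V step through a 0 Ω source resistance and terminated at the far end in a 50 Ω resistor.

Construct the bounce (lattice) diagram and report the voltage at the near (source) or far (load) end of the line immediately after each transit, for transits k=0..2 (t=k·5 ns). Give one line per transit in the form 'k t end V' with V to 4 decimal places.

0 0 source 3.0000
1 5 load 4.0000
2 10 source 3.0000

Γ_L=0.333333, Γ_S=-1.000000; launch V₁=3·25/25=3.000000
k=0 src: V=3.0000
k=1 load: inc=3.000000, refl=3.000000·0.333333=1.0000; V=0.000000+3.000000+1.000000=4.0000
k=2 src: inc=1.000000, refl=1.000000·-1.000000=-1.0000; V=3.000000+1.000000+-1.000000=3.0000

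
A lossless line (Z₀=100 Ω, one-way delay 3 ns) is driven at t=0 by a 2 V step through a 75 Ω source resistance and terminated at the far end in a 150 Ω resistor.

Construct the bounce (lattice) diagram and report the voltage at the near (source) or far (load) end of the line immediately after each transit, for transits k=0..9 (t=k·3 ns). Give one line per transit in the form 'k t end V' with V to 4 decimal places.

0 0 source 1.1429
1 3 load 1.3714
2 6 source 1.3388
3 9 load 1.3322
4 12 source 1.3332
5 15 load 1.3334
6 18 source 1.3333
7 21 load 1.3333
8 24 source 1.3333
9 27 load 1.3333

Γ_L=0.200000, Γ_S=-0.142857; launch V₁=2·100/175=1.142857
k=0 src: V=1.1429
k=1 load: inc=1.142857, refl=1.142857·0.200000=0.2286; V=0.000000+1.142857+0.228571=1.3714
k=2 src: inc=0.228571, refl=0.228571·-0.142857=-0.0327; V=1.142857+0.228571+-0.032653=1.3388
k=3 load: inc=-0.032653, refl=-0.032653·0.200000=-0.0065; V=1.371429+-0.032653+-0.006531=1.3322
k=4 src: inc=-0.006531, refl=-0.006531·-0.142857=0.0009; V=1.338776+-0.006531+0.000933=1.3332
k=5 load: inc=0.000933, refl=0.000933·0.200000=0.0002; V=1.332245+0.000933+0.000187=1.3334
k=6 src: inc=0.000187, refl=0.000187·-0.142857=-0.0000; V=1.333178+0.000187+-0.000027=1.3333
k=7 load: inc=-0.000027, refl=-0.000027·0.200000=-0.0000; V=1.333364+-0.000027+-0.000005=1.3333
k=8 src: inc=-0.000005, refl=-0.000005·-0.142857=0.0000; V=1.333338+-0.000005+0.000001=1.3333
k=9 load: inc=0.000001, refl=0.000001·0.200000=0.0000; V=1.333332+0.000001+0.000000=1.3333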